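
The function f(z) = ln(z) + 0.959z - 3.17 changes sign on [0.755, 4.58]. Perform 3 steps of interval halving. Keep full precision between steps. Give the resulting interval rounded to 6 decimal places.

f(0.755000) = -2.726993, f(4.580000) = 2.743919 (opposite signs)
step 1: m = 2.667500, f(m) = 0.369274 > 0 → root in [0.755000, 2.667500]
step 2: m = 1.711250, f(m) = -0.991687 < 0 → root in [1.711250, 2.667500]
step 3: m = 2.189375, f(m) = -0.286773 < 0 → root in [2.189375, 2.667500]

[2.189375, 2.667500]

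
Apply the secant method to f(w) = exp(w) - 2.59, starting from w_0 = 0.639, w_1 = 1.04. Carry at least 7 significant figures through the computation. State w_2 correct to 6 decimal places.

f(w_0) = -0.695415, f(w_1) = 0.239217
w_2 = 1.040000 - (0.239217)·(1.040000 - 0.639000)/(0.239217 - (-0.695415)) = 0.937365; f(w_2) = -0.036756

0.937365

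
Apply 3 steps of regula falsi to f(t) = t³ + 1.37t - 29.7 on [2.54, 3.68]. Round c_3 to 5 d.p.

f(2.540000) = -9.833136, f(3.680000) = 25.177632
step 1: c = 2.860181, f(c) = -2.383460 < 0 → new bracket [2.860181, 3.680000]
step 2: c = 2.931078, f(c) = -0.502891 < 0 → new bracket [2.931078, 3.680000]
step 3: c = 2.945744, f(c) = -0.102912 < 0 → new bracket [2.945744, 3.680000]

2.94574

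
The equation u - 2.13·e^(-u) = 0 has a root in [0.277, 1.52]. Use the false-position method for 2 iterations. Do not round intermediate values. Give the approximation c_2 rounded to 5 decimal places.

f(0.277000) = -1.337656, f(1.520000) = 1.054144
step 1: c = 0.972170, f(c) = 0.166473 > 0 → new bracket [0.277000, 0.972170]
step 2: c = 0.895230, f(c) = 0.025096 > 0 → new bracket [0.277000, 0.895230]

0.89523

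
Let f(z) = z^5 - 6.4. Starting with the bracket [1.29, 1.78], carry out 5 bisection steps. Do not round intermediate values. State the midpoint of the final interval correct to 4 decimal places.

f(1.290000) = -2.827695, f(1.780000) = 11.468990 (opposite signs)
step 1: m = 1.535000, f(m) = 2.122007 > 0 → root in [1.290000, 1.535000]
step 2: m = 1.412500, f(m) = -0.777334 < 0 → root in [1.412500, 1.535000]
step 3: m = 1.473750, f(m) = 0.552149 > 0 → root in [1.412500, 1.473750]
step 4: m = 1.443125, f(m) = -0.140787 < 0 → root in [1.443125, 1.473750]
step 5: m = 1.458438, f(m) = 0.198407 > 0 → root in [1.443125, 1.458438]
Midpoint of [1.443125, 1.458438] = 1.450781

1.4508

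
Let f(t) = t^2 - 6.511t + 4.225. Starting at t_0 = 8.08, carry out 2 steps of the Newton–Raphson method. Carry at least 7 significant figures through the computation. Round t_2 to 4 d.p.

5.8289

Newton update: t ← t − f(t)/f'(t).
f'(t) = 2t - 6.511
t_0 = 8.080000: f = 16.902520, f' = 9.649000 → t_1 = 8.080000 - (16.902520)/(9.649000) = 6.328262
t_1 = 6.328262: f = 3.068586, f' = 6.145524 → t_2 = 6.328262 - (3.068586)/(6.145524) = 5.828942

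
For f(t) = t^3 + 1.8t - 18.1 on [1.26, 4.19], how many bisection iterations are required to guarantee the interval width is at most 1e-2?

9

Initial width b − a = 4.19 − 1.26 = 2.930000.
After n steps the width is (b−a)/2^n; need (b−a)/2^n ≤ 1e-2.
So n ≥ log₂(2.930000/1e-2) = log₂(293.0000) ≈ 8.1948.
Hence n = 9.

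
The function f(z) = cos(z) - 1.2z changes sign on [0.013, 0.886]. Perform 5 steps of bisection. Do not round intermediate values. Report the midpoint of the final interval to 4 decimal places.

f(0.013000) = 0.984316, f(0.886000) = -0.430685 (opposite signs)
step 1: m = 0.449500, f(m) = 0.361264 > 0 → root in [0.449500, 0.886000]
step 2: m = 0.667750, f(m) = -0.016083 < 0 → root in [0.449500, 0.667750]
step 3: m = 0.558625, f(m) = 0.177635 > 0 → root in [0.558625, 0.667750]
step 4: m = 0.613187, f(m) = 0.081993 > 0 → root in [0.613187, 0.667750]
step 5: m = 0.640469, f(m) = 0.033253 > 0 → root in [0.640469, 0.667750]
Midpoint of [0.640469, 0.667750] = 0.654109

0.6541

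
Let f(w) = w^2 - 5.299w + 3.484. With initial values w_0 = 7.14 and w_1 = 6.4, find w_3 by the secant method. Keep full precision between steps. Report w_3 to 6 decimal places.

f(w_0) = 16.628740, f(w_1) = 10.530400
w_2 = 6.400000 - (10.530400)·(6.400000 - 7.140000)/(10.530400 - (16.628740)) = 5.122194; f(w_2) = 2.578365
w_3 = 5.122194 - (2.578365)·(5.122194 - 6.400000)/(2.578365 - (10.530400)) = 4.707879; f(w_3) = 0.701072

4.707879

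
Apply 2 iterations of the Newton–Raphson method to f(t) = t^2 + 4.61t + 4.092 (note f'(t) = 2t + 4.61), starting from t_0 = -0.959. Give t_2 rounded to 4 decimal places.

t_0 = -0.959000: f = 0.590691, f' = 2.692000 → t_1 = -0.959000 - (0.590691)/(2.692000) = -1.178425
t_1 = -1.178425: f = 0.048147, f' = 2.253151 → t_2 = -1.178425 - (0.048147)/(2.253151) = -1.199793

-1.1998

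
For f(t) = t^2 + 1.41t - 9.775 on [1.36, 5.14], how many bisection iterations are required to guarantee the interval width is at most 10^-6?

22

Initial width b − a = 5.14 − 1.36 = 3.780000.
After n steps the width is (b−a)/2^n; need (b−a)/2^n ≤ 10^-6.
So n ≥ log₂(3.780000/10^-6) = log₂(3780000.0000) ≈ 21.8500.
Hence n = 22.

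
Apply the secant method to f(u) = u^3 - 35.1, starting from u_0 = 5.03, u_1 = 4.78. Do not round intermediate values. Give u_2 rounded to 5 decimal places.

f(u_0) = 92.163527, f(u_1) = 74.115352
u_2 = 4.780000 - (74.115352)·(4.780000 - 5.030000)/(74.115352 - (92.163527)) = 3.753368; f(u_2) = 17.776581

3.75337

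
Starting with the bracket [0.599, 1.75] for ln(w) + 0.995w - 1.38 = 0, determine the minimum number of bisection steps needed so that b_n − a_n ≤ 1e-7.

24

Initial width b − a = 1.75 − 0.599 = 1.151000.
After n steps the width is (b−a)/2^n; need (b−a)/2^n ≤ 1e-7.
So n ≥ log₂(1.151000/1e-7) = log₂(11510000.0000) ≈ 23.4564.
Hence n = 24.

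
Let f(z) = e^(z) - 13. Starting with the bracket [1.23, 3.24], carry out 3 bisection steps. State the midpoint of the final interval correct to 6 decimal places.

2.611875

f(1.230000) = -9.578770, f(3.240000) = 12.533722 (opposite signs)
step 1: m = 2.235000, f(m) = -3.653518 < 0 → root in [2.235000, 3.240000]
step 2: m = 2.737500, f(m) = 2.448316 > 0 → root in [2.235000, 2.737500]
step 3: m = 2.486250, f(m) = -0.983869 < 0 → root in [2.486250, 2.737500]
Midpoint of [2.486250, 2.737500] = 2.611875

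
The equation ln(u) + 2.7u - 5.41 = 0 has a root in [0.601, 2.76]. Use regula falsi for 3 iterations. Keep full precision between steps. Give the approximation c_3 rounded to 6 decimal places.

False-position update: c = (a·f(b) − b·f(a))/(f(b) − f(a)); replace the endpoint whose sign matches f(c).
f(0.601000) = -4.296460, f(2.760000) = 3.057231
step 1: c = 1.862415, f(c) = 0.240395 > 0 → new bracket [0.601000, 1.862415]
step 2: c = 1.795576, f(c) = 0.023382 > 0 → new bracket [0.601000, 1.795576]
step 3: c = 1.789110, f(c) = 0.002317 > 0 → new bracket [0.601000, 1.789110]

1.789110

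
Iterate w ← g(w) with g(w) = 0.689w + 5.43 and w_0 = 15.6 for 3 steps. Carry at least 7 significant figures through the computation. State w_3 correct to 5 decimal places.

16.85150

w_1 = g(15.600000) = 16.178400
w_2 = g(16.178400) = 16.576918
w_3 = g(16.576918) = 16.851496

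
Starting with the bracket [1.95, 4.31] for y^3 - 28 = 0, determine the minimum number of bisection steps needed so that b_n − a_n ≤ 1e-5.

18

Initial width b − a = 4.31 − 1.95 = 2.360000.
After n steps the width is (b−a)/2^n; need (b−a)/2^n ≤ 1e-5.
So n ≥ log₂(2.360000/1e-5) = log₂(236000.0000) ≈ 17.8484.
Hence n = 18.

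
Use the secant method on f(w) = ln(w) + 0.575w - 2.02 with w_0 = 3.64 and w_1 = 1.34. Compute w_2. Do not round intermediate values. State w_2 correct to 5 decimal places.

f(w_0) = 1.364984, f(w_1) = -0.956830
w_2 = 1.340000 - (-0.956830)·(1.340000 - 3.640000)/(-0.956830 - (1.364984)) = 2.287841; f(w_2) = 0.123117

2.28784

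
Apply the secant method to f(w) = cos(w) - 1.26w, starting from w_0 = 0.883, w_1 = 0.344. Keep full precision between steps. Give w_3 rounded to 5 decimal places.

f(w_0) = -0.477744, f(w_1) = 0.507973
w_2 = 0.344000 - (0.507973)·(0.344000 - 0.883000)/(0.507973 - (-0.477744)) = 0.621765; f(w_2) = 0.029428
w_3 = 0.621765 - (0.029428)·(0.621765 - 0.344000)/(0.029428 - (0.507973)) = 0.638846; f(w_3) = -0.002161

0.63885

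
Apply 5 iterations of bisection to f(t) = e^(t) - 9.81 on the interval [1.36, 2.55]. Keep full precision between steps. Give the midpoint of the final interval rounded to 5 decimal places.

2.27109

f(1.360000) = -5.913807, f(2.550000) = 2.997104 (opposite signs)
step 1: m = 1.955000, f(m) = -2.746081 < 0 → root in [1.955000, 2.550000]
step 2: m = 2.252500, f(m) = -0.298515 < 0 → root in [2.252500, 2.550000]
step 3: m = 2.401250, f(m) = 1.226964 > 0 → root in [2.252500, 2.401250]
step 4: m = 2.326875, f(m) = 0.435873 > 0 → root in [2.252500, 2.326875]
step 5: m = 2.289688, f(m) = 0.061852 > 0 → root in [2.252500, 2.289688]
Midpoint of [2.252500, 2.289688] = 2.271094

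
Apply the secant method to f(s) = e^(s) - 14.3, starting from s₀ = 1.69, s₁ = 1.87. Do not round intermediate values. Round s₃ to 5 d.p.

2.45085

f(s_0) = -8.880519, f(s_1) = -7.811704
s_2 = 1.870000 - (-7.811704)·(1.870000 - 1.690000)/(-7.811704 - (-8.880519)) = 3.185574; f(s_2) = 9.881176
s_3 = 3.185574 - (9.881176)·(3.185574 - 1.870000)/(9.881176 - (-7.811704)) = 2.450848; f(s_3) = -2.701819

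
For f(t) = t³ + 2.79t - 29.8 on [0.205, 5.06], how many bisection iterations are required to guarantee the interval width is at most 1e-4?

Initial width b − a = 5.06 − 0.205 = 4.855000.
After n steps the width is (b−a)/2^n; need (b−a)/2^n ≤ 1e-4.
So n ≥ log₂(4.855000/1e-4) = log₂(48550.0000) ≈ 15.5672.
Hence n = 16.

16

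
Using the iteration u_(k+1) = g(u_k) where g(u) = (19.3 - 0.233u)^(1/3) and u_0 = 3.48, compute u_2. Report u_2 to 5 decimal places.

u_1 = g(3.480000) = 2.644270
u_2 = g(2.644270) = 2.653520

2.65352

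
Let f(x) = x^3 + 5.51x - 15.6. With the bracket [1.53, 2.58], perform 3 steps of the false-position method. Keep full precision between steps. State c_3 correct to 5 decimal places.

False-position update: c = (a·f(b) − b·f(a))/(f(b) − f(a)); replace the endpoint whose sign matches f(c).
f(1.530000) = -3.588123, f(2.580000) = 15.789312
step 1: c = 1.724429, f(c) = -0.970543 < 0 → new bracket [1.724429, 2.580000]
step 2: c = 1.773974, f(c) = -0.242739 < 0 → new bracket [1.773974, 2.580000]
step 3: c = 1.786178, f(c) = -0.059484 < 0 → new bracket [1.786178, 2.580000]

1.78618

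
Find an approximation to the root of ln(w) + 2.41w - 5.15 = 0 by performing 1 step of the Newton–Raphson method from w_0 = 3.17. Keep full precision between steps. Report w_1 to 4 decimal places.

f'(w) = 1/w + 2.41
w_0 = 3.170000: f = 3.643432, f' = 2.725457 → w_1 = 3.170000 - (3.643432)/(2.725457) = 1.833185

1.8332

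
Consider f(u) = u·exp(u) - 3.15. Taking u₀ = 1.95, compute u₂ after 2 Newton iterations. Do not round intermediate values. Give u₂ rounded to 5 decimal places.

f'(u) = (u + 1)·exp(u)
u_0 = 1.950000: f = 10.555941, f' = 20.734628 → u_1 = 1.950000 - (10.555941)/(20.734628) = 1.440903
u_1 = 1.440903: f = 2.937106, f' = 10.311614 → u_2 = 1.440903 - (2.937106)/(10.311614) = 1.156068

1.15607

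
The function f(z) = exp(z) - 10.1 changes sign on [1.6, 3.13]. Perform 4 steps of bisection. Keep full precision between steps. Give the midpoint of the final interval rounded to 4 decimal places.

f(1.600000) = -5.146968, f(3.130000) = 12.773980 (opposite signs)
step 1: m = 2.365000, f(m) = 0.544039 > 0 → root in [1.600000, 2.365000]
step 2: m = 1.982500, f(m) = -2.839128 < 0 → root in [1.982500, 2.365000]
step 3: m = 2.173750, f(m) = -1.308811 < 0 → root in [2.173750, 2.365000]
step 4: m = 2.269375, f(m) = -0.426647 < 0 → root in [2.269375, 2.365000]
Midpoint of [2.269375, 2.365000] = 2.317188

2.3172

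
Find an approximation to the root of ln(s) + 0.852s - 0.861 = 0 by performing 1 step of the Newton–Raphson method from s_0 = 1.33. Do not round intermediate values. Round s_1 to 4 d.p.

Newton update: s ← s − f(s)/f'(s).
f'(s) = 1/s + 0.852
s_0 = 1.330000: f = 0.557339, f' = 1.603880 → s_1 = 1.330000 - (0.557339)/(1.603880) = 0.982506

0.9825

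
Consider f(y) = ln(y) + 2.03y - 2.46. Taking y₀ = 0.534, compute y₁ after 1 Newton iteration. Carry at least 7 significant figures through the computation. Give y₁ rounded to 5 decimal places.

Newton update: y ← y − f(y)/f'(y).
f'(y) = 1/y + 2.03
y_0 = 0.534000: f = -2.003339, f' = 3.902659 → y_1 = 0.534000 - (-2.003339)/(3.902659) = 1.047327

1.04733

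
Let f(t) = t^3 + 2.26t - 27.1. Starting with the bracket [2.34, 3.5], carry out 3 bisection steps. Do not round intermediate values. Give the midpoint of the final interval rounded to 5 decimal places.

2.70250

f(2.340000) = -8.998696, f(3.500000) = 23.685000 (opposite signs)
step 1: m = 2.920000, f(m) = 4.396288 > 0 → root in [2.340000, 2.920000]
step 2: m = 2.630000, f(m) = -2.964753 < 0 → root in [2.630000, 2.920000]
step 3: m = 2.775000, f(m) = 0.540734 > 0 → root in [2.630000, 2.775000]
Midpoint of [2.630000, 2.775000] = 2.702500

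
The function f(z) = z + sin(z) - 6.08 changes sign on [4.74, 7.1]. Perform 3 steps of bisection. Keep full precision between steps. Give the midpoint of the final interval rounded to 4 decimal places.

6.0675

f(4.740000) = -2.339619, f(7.100000) = 1.748969 (opposite signs)
step 1: m = 5.920000, f(m) = -0.515254 < 0 → root in [5.920000, 7.100000]
step 2: m = 6.510000, f(m) = 0.654875 > 0 → root in [5.920000, 6.510000]
step 3: m = 6.215000, f(m) = 0.066868 > 0 → root in [5.920000, 6.215000]
Midpoint of [5.920000, 6.215000] = 6.067500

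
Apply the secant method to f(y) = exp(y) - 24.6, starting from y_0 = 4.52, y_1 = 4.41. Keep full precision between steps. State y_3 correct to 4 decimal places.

f(y_0) = 67.235598, f(y_1) = 57.669464
y_2 = 4.410000 - (57.669464)·(4.410000 - 4.520000)/(57.669464 - (67.235598)) = 3.746865; f(y_2) = 17.787977
y_3 = 3.746865 - (17.787977)·(3.746865 - 4.410000)/(17.787977 - (57.669464)) = 3.451093; f(y_3) = 6.934828

3.4511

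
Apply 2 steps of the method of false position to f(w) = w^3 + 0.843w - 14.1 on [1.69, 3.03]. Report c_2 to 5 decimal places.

f(1.690000) = -7.848521, f(3.030000) = 16.272417
step 1: c = 2.126012, f(c) = -2.698353 < 0 → new bracket [2.126012, 3.030000]
step 2: c = 2.254593, f(c) = -0.738856 < 0 → new bracket [2.254593, 3.030000]

2.25459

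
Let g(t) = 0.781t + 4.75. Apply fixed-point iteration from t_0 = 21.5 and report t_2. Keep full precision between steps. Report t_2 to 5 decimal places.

21.57391

t_1 = g(21.500000) = 21.541500
t_2 = g(21.541500) = 21.573912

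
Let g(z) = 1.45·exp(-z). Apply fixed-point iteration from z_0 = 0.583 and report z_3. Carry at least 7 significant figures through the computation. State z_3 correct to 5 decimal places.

0.76044

z_1 = g(0.583000) = 0.809421
z_2 = g(0.809421) = 0.645418
z_3 = g(0.645418) = 0.760443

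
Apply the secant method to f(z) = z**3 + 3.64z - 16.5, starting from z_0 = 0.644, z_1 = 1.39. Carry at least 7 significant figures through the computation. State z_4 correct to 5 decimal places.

2.04569

f(z_0) = -13.888750, f(z_1) = -8.754781
z_2 = 1.390000 - (-8.754781)·(1.390000 - 0.644000)/(-8.754781 - (-13.888750)) = 2.662128; f(z_2) = 12.056453
z_3 = 2.662128 - (12.056453)·(2.662128 - 1.390000)/(12.056453 - (-8.754781)) = 1.925153; f(z_3) = -2.357407
z_4 = 1.925153 - (-2.357407)·(1.925153 - 2.662128)/(-2.357407 - (12.056453)) = 2.045687; f(z_4) = -0.492841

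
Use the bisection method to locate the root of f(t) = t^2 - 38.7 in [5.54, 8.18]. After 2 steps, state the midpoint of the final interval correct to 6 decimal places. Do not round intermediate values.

6.530000

f(5.540000) = -8.008400, f(8.180000) = 28.212400 (opposite signs)
step 1: m = 6.860000, f(m) = 8.359600 > 0 → root in [5.540000, 6.860000]
step 2: m = 6.200000, f(m) = -0.260000 < 0 → root in [6.200000, 6.860000]
Midpoint of [6.200000, 6.860000] = 6.530000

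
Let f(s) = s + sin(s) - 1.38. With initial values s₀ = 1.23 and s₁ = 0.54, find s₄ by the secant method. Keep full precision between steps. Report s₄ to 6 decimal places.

0.720349

f(s_0) = 0.792489, f(s_1) = -0.325864
s_2 = 0.540000 - (-0.325864)·(0.540000 - 1.230000)/(-0.325864 - (0.792489)) = 0.741051; f(s_2) = 0.036115
s_3 = 0.741051 - (0.036115)·(0.741051 - 0.540000)/(0.036115 - (-0.325864)) = 0.720992; f(s_3) = 0.001122
s_4 = 0.720992 - (0.001122)·(0.720992 - 0.741051)/(0.001122 - (0.036115)) = 0.720349; f(s_4) = -0.000004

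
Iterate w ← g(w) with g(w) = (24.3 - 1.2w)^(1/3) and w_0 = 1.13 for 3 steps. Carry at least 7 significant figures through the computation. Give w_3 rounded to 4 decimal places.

w_1 = g(1.130000) = 2.841557
w_2 = g(2.841557) = 2.754104
w_3 = g(2.754104) = 2.758708

2.7587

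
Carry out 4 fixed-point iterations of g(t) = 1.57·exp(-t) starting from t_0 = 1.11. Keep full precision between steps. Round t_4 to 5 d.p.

t_1 = g(1.110000) = 0.517408
t_2 = g(0.517408) = 0.935820
t_3 = g(0.935820) = 0.615854
t_4 = g(0.615854) = 0.848081

0.84808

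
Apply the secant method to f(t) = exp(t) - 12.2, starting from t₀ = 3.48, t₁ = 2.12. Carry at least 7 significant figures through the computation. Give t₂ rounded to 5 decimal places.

2.33807

Secant update: t_(k+1) = t_k − f(t_k)·(t_k − t_(k-1))/(f(t_k) − f(t_(k-1))).
f(t_0) = 20.259722, f(t_1) = -3.868863
t_2 = 2.120000 - (-3.868863)·(2.120000 - 3.480000)/(-3.868863 - (20.259722)) = 2.338067; f(t_2) = -1.838809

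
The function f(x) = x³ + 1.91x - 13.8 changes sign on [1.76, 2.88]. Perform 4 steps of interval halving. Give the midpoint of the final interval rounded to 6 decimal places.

2.145000

f(1.760000) = -4.986624, f(2.880000) = 15.588672 (opposite signs)
step 1: m = 2.320000, f(m) = 3.118368 > 0 → root in [1.760000, 2.320000]
step 2: m = 2.040000, f(m) = -1.413936 < 0 → root in [2.040000, 2.320000]
step 3: m = 2.180000, f(m) = 0.724032 > 0 → root in [2.040000, 2.180000]
step 4: m = 2.110000, f(m) = -0.375969 < 0 → root in [2.110000, 2.180000]
Midpoint of [2.110000, 2.180000] = 2.145000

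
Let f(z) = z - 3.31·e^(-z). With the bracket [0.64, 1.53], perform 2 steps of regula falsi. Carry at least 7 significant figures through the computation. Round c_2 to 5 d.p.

1.10728

f(0.640000) = -1.105338, f(1.530000) = 0.813267
step 1: c = 1.152743, f(c) = 0.107546 > 0 → new bracket [0.640000, 1.152743]
step 2: c = 1.107278, f(c) = 0.013465 > 0 → new bracket [0.640000, 1.107278]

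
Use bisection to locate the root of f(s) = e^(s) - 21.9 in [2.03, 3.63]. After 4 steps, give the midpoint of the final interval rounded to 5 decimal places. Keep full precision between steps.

f(2.030000) = -14.285914, f(3.630000) = 15.812817 (opposite signs)
step 1: m = 2.830000, f(m) = -4.954539 < 0 → root in [2.830000, 3.630000]
step 2: m = 3.230000, f(m) = 3.379657 > 0 → root in [2.830000, 3.230000]
step 3: m = 3.030000, f(m) = -1.202767 < 0 → root in [3.030000, 3.230000]
step 4: m = 3.130000, f(m) = 0.973980 > 0 → root in [3.030000, 3.130000]
Midpoint of [3.030000, 3.130000] = 3.080000

3.08000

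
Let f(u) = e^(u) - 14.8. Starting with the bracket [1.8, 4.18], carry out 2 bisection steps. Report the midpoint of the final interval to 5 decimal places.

f(1.800000) = -8.750353, f(4.180000) = 50.565853 (opposite signs)
step 1: m = 2.990000, f(m) = 5.085682 > 0 → root in [1.800000, 2.990000]
step 2: m = 2.395000, f(m) = -3.831802 < 0 → root in [2.395000, 2.990000]
Midpoint of [2.395000, 2.990000] = 2.692500

2.69250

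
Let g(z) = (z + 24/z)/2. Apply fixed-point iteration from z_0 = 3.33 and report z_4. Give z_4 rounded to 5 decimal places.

4.89898

z_1 = g(3.330000) = 5.268604
z_2 = g(5.268604) = 4.911945
z_3 = g(4.911945) = 4.898997
z_4 = g(4.898997) = 4.898979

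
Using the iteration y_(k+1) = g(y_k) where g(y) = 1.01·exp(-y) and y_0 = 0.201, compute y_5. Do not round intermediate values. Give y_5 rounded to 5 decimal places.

y_1 = g(0.201000) = 0.826092
y_2 = g(0.826092) = 0.442134
y_3 = g(0.442134) = 0.649090
y_4 = g(0.649090) = 0.527746
y_5 = g(0.527746) = 0.595832

0.59583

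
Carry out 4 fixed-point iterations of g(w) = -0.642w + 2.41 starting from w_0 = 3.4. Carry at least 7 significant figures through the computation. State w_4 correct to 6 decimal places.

w_1 = g(3.400000) = 0.227200
w_2 = g(0.227200) = 2.264138
w_3 = g(2.264138) = 0.956424
w_4 = g(0.956424) = 1.795976

1.795976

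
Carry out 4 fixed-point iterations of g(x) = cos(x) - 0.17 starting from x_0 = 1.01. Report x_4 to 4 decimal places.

0.6819

x_1 = g(1.010000) = 0.361861
x_2 = g(0.361861) = 0.765240
x_3 = g(0.765240) = 0.551216
x_4 = g(0.551216) = 0.681888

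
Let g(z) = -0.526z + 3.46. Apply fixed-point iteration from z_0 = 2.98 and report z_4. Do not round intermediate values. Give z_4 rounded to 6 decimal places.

2.321918

z_1 = g(2.980000) = 1.892520
z_2 = g(1.892520) = 2.464534
z_3 = g(2.464534) = 2.163655
z_4 = g(2.163655) = 2.321918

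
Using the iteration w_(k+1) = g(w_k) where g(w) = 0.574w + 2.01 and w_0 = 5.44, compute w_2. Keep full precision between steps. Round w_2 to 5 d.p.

w_1 = g(5.440000) = 5.132560
w_2 = g(5.132560) = 4.956089

4.95609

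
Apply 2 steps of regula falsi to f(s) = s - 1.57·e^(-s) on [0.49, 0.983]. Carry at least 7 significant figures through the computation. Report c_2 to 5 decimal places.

f(0.490000) = -0.471823, f(0.983000) = 0.395527
step 1: c = 0.758183, f(c) = 0.022612 > 0 → new bracket [0.490000, 0.758183]
step 2: c = 0.745919, f(c) = 0.001270 > 0 → new bracket [0.490000, 0.745919]

0.74592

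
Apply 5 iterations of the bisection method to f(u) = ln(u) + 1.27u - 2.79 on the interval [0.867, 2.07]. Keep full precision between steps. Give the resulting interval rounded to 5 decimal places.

[1.73166, 1.76925]

f(0.867000) = -1.831626, f(2.070000) = 0.566449 (opposite signs)
step 1: m = 1.468500, f(m) = -0.540764 < 0 → root in [1.468500, 2.070000]
step 2: m = 1.769250, f(m) = 0.027503 > 0 → root in [1.468500, 1.769250]
step 3: m = 1.618875, f(m) = -0.252297 < 0 → root in [1.618875, 1.769250]
step 4: m = 1.694063, f(m) = -0.111411 < 0 → root in [1.694063, 1.769250]
step 5: m = 1.731656, f(m) = -0.041718 < 0 → root in [1.731656, 1.769250]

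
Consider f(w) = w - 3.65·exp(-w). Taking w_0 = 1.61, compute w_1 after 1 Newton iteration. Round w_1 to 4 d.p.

1.1010

f'(w) = 1 + 3.65·exp(-w)
w_0 = 1.610000: f = 0.880410, f' = 1.729590 → w_1 = 1.610000 - (0.880410)/(1.729590) = 1.100972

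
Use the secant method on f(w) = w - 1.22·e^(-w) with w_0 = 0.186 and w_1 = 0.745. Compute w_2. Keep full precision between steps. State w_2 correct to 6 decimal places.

Secant update: w_(k+1) = w_k − f(w_k)·(w_k − w_(k-1))/(f(w_k) − f(w_(k-1))).
f(w_0) = -0.826934, f(w_1) = 0.165824
w_2 = 0.745000 - (0.165824)·(0.745000 - 0.186000)/(0.165824 - (-0.826934)) = 0.651628; f(w_2) = 0.015768

0.651628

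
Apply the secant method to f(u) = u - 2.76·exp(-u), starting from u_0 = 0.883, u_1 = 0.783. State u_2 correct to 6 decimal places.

Secant update: u_(k+1) = u_k − f(u_k)·(u_k − u_(k-1))/(f(u_k) − f(u_(k-1))).
f(u_0) = -0.258372, f(u_1) = -0.478411
u_2 = 0.783000 - (-0.478411)·(0.783000 - 0.883000)/(-0.478411 - (-0.258372)) = 1.000421; f(u_2) = -0.014499

1.000421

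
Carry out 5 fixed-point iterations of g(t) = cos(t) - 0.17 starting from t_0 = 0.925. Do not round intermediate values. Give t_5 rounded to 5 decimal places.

0.61253

t_1 = g(0.925000) = 0.431835
t_2 = g(0.431835) = 0.738199
t_3 = g(0.738199) = 0.569681
t_4 = g(0.569681) = 0.672073
t_5 = g(0.672073) = 0.612533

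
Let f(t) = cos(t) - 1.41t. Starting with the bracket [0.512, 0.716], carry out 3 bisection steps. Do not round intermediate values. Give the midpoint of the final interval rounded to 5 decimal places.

0.60125

f(0.512000) = 0.149846, f(0.716000) = -0.255123 (opposite signs)
step 1: m = 0.614000, f(m) = -0.048390 < 0 → root in [0.512000, 0.614000]
step 2: m = 0.563000, f(m) = 0.051828 > 0 → root in [0.563000, 0.614000]
step 3: m = 0.588500, f(m) = 0.001989 > 0 → root in [0.588500, 0.614000]
Midpoint of [0.588500, 0.614000] = 0.601250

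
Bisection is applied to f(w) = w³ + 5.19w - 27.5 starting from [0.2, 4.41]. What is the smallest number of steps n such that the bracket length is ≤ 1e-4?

16

Initial width b − a = 4.41 − 0.2 = 4.210000.
After n steps the width is (b−a)/2^n; need (b−a)/2^n ≤ 1e-4.
So n ≥ log₂(4.210000/1e-4) = log₂(42100.0000) ≈ 15.3615.
Hence n = 16.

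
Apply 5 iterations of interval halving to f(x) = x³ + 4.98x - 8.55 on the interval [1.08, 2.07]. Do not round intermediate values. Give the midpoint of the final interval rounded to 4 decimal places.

f(1.080000) = -1.911888, f(2.070000) = 10.628343 (opposite signs)
step 1: m = 1.575000, f(m) = 3.200484 > 0 → root in [1.080000, 1.575000]
step 2: m = 1.327500, f(m) = 0.400345 > 0 → root in [1.080000, 1.327500]
step 3: m = 1.203750, f(m) = -0.811074 < 0 → root in [1.203750, 1.327500]
step 4: m = 1.265625, f(m) = -0.219901 < 0 → root in [1.265625, 1.327500]
step 5: m = 1.296563, f(m) = 0.086499 > 0 → root in [1.265625, 1.296563]
Midpoint of [1.265625, 1.296563] = 1.281094

1.2811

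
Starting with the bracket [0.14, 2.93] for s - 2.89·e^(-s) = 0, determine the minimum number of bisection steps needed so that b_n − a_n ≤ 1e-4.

15

Initial width b − a = 2.93 − 0.14 = 2.790000.
After n steps the width is (b−a)/2^n; need (b−a)/2^n ≤ 1e-4.
So n ≥ log₂(2.790000/1e-4) = log₂(27900.0000) ≈ 14.7680.
Hence n = 15.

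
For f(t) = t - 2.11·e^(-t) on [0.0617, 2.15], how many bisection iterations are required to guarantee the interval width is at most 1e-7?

25

Initial width b − a = 2.15 − 0.0617 = 2.088300.
After n steps the width is (b−a)/2^n; need (b−a)/2^n ≤ 1e-7.
So n ≥ log₂(2.088300/1e-7) = log₂(20883000.0000) ≈ 24.3158.
Hence n = 25.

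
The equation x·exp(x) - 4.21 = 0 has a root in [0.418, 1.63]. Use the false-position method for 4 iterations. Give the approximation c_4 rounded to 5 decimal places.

f(0.418000) = -3.575091, f(1.630000) = 4.109316
step 1: c = 0.981871, f(c) = -1.588951 < 0 → new bracket [0.981871, 1.630000]
step 2: c = 1.162600, f(c) = -0.491727 < 0 → new bracket [1.162600, 1.630000]
step 3: c = 1.212553, f(c) = -0.133331 < 0 → new bracket [1.212553, 1.630000]
step 4: c = 1.225671, f(c) = -0.034809 < 0 → new bracket [1.225671, 1.630000]

1.22567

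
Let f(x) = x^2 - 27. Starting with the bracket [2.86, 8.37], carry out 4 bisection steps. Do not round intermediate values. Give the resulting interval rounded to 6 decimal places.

f(2.860000) = -18.820400, f(8.370000) = 43.056900 (opposite signs)
step 1: m = 5.615000, f(m) = 4.528225 > 0 → root in [2.860000, 5.615000]
step 2: m = 4.237500, f(m) = -9.043594 < 0 → root in [4.237500, 5.615000]
step 3: m = 4.926250, f(m) = -2.732061 < 0 → root in [4.926250, 5.615000]
step 4: m = 5.270625, f(m) = 0.779488 > 0 → root in [4.926250, 5.270625]

[4.926250, 5.270625]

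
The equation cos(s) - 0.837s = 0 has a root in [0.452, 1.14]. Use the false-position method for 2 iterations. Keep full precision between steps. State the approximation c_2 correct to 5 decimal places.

f(0.452000) = 0.521251, f(1.140000) = -0.536585
step 1: c = 0.791013, f(c) = 0.041047 > 0 → new bracket [0.791013, 1.140000]
step 2: c = 0.815813, f(c) = 0.002442 > 0 → new bracket [0.815813, 1.140000]

0.81581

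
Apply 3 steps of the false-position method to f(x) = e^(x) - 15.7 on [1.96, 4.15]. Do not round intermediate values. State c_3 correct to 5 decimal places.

f(1.960000) = -8.600673, f(4.150000) = 47.734000
step 1: c = 2.294350, f(c) = -5.782017 < 0 → new bracket [2.294350, 4.150000]
step 2: c = 2.494839, f(c) = -3.580216 < 0 → new bracket [2.494839, 4.150000]
step 3: c = 2.610320, f(c) = -2.096591 < 0 → new bracket [2.610320, 4.150000]

2.61032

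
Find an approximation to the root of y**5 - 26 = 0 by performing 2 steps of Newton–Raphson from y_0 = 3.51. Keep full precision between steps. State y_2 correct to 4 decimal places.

f'(y) = 5y**4
y_0 = 3.510000: f = 506.764873, f' = 758.924320 → y_1 = 3.510000 - (506.764873)/(758.924320) = 2.842259
y_1 = 2.842259: f = 159.489044, f' = 326.305666 → y_2 = 2.842259 - (159.489044)/(326.305666) = 2.353487

2.3535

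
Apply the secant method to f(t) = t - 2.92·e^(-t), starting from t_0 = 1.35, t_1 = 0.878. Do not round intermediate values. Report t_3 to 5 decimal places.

1.03662

Secant update: t_(k+1) = t_k − f(t_k)·(t_k − t_(k-1))/(f(t_k) − f(t_(k-1))).
f(t_0) = 0.593018, f(t_1) = -0.335591
t_2 = 0.878000 - (-0.335591)·(0.878000 - 1.350000)/(-0.335591 - (0.593018)) = 1.048576; f(t_2) = 0.025303
t_3 = 1.048576 - (0.025303)·(1.048576 - 0.878000)/(0.025303 - (-0.335591)) = 1.036617; f(t_3) = 0.001032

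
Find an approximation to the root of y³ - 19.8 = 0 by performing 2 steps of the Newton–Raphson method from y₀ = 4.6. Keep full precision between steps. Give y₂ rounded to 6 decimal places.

2.830582

f'(y) = 3y²
y_0 = 4.600000: f = 77.536000, f' = 63.480000 → y_1 = 4.600000 - (77.536000)/(63.480000) = 3.378576
y_1 = 3.378576: f = 18.765685, f' = 34.244326 → y_2 = 3.378576 - (18.765685)/(34.244326) = 2.830582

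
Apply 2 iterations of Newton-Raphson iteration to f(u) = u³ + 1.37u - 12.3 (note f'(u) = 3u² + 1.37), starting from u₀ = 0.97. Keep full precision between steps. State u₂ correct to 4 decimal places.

Newton update: u ← u − f(u)/f'(u).
u_0 = 0.970000: f = -10.058427, f' = 4.192700 → u_1 = 0.970000 - (-10.058427)/(4.192700) = 3.369033
u_1 = 3.369033: f = 30.555403, f' = 35.421157 → u_2 = 3.369033 - (30.555403)/(35.421157) = 2.506402

2.5064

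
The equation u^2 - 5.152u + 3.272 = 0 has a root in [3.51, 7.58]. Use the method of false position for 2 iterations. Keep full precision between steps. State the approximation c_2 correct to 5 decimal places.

f(3.510000) = -2.491420, f(7.580000) = 21.676240
step 1: c = 3.929572, f(c) = -1.531618 < 0 → new bracket [3.929572, 7.580000]
step 2: c = 4.170485, f(c) = -0.821395 < 0 → new bracket [4.170485, 7.580000]

4.17048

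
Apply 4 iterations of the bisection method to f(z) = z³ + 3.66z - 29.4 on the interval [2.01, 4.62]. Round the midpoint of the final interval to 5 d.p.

f(2.010000) = -13.922799, f(4.620000) = 86.120328 (opposite signs)
step 1: m = 3.315000, f(m) = 19.162181 > 0 → root in [2.010000, 3.315000]
step 2: m = 2.662500, f(m) = -0.781037 < 0 → root in [2.662500, 3.315000]
step 3: m = 2.988750, f(m) = 8.236213 > 0 → root in [2.662500, 2.988750]
step 4: m = 2.825625, f(m) = 3.502020 > 0 → root in [2.662500, 2.825625]
Midpoint of [2.662500, 2.825625] = 2.744062

2.74406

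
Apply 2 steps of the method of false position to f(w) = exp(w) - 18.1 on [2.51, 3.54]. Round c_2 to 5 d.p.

f(2.510000) = -5.795070, f(3.540000) = 16.366919
step 1: c = 2.779332, f(c) = -1.991751 < 0 → new bracket [2.779332, 3.540000]
step 2: c = 2.861857, f(c) = -0.606013 < 0 → new bracket [2.861857, 3.540000]

2.86186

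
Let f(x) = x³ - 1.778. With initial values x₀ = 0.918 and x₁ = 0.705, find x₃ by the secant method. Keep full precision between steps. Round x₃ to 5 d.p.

1.10977

f(x_0) = -1.004379, f(x_1) = -1.427597
x_2 = 0.705000 - (-1.427597)·(0.705000 - 0.918000)/(-1.427597 - (-1.004379)) = 1.423491; f(x_2) = 1.106456
x_3 = 1.423491 - (1.106456)·(1.423491 - 0.705000)/(1.106456 - (-1.427597)) = 1.109773; f(x_3) = -0.411209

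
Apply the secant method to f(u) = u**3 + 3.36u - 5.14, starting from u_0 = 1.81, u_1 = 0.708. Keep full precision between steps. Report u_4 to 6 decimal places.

1.114561

f(u_0) = 6.871341, f(u_1) = -2.406225
u_2 = 0.708000 - (-2.406225)·(0.708000 - 1.810000)/(-2.406225 - (6.871341)) = 0.993814; f(u_2) = -0.819227
u_3 = 0.993814 - (-0.819227)·(0.993814 - 0.708000)/(-0.819227 - (-2.406225)) = 1.141355; f(u_3) = 0.181785
u_4 = 1.141355 - (0.181785)·(1.141355 - 0.993814)/(0.181785 - (-0.819227)) = 1.114561; f(u_4) = -0.010514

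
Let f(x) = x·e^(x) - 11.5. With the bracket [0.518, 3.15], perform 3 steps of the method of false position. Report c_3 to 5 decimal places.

False-position update: c = (a·f(b) − b·f(a))/(f(b) − f(a)); replace the endpoint whose sign matches f(c).
f(0.518000) = -10.630451, f(3.150000) = 62.008603
step 1: c = 0.903183, f(c) = -9.271445 < 0 → new bracket [0.903183, 3.150000]
step 2: c = 1.195428, f(c) = -7.549142 < 0 → new bracket [1.195428, 3.150000]
step 3: c = 1.407559, f(c) = -5.748757 < 0 → new bracket [1.407559, 3.150000]

1.40756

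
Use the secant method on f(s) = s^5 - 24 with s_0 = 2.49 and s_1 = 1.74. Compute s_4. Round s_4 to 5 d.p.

f(s_0) = 71.718688, f(s_1) = -8.050531
s_2 = 1.740000 - (-8.050531)·(1.740000 - 2.490000)/(-8.050531 - (71.718688)) = 1.815692; f(s_2) = -4.266188
s_3 = 1.815692 - (-4.266188)·(1.815692 - 1.740000)/(-4.266188 - (-8.050531)) = 1.901022; f(s_3) = 0.827637
s_4 = 1.901022 - (0.827637)·(1.901022 - 1.815692)/(0.827637 - (-4.266188)) = 1.887157; f(s_4) = -0.064599

1.88716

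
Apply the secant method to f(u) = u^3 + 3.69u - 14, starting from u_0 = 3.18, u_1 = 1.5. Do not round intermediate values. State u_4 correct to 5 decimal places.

f(u_0) = 29.891632, f(u_1) = -5.090000
u_2 = 1.500000 - (-5.090000)·(1.500000 - 3.180000)/(-5.090000 - (29.891632)) = 1.744448; f(u_2) = -2.254456
u_3 = 1.744448 - (-2.254456)·(1.744448 - 1.500000)/(-2.254456 - (-5.090000)) = 1.938802; f(u_3) = 0.442041
u_4 = 1.938802 - (0.442041)·(1.938802 - 1.744448)/(0.442041 - (-2.254456)) = 1.906941; f(u_4) = -0.028941

1.90694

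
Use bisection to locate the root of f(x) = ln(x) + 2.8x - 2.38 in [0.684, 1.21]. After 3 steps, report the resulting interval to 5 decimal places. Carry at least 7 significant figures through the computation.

f(0.684000) = -0.844597, f(1.210000) = 1.198620 (opposite signs)
step 1: m = 0.947000, f(m) = 0.217144 > 0 → root in [0.684000, 0.947000]
step 2: m = 0.815500, f(m) = -0.300554 < 0 → root in [0.815500, 0.947000]
step 3: m = 0.881250, f(m) = -0.038914 < 0 → root in [0.881250, 0.947000]

[0.88125, 0.94700]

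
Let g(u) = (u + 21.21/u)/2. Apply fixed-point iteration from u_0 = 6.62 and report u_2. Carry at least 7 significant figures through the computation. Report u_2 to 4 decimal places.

4.6150

u_1 = g(6.620000) = 4.911964
u_2 = g(4.911964) = 4.614996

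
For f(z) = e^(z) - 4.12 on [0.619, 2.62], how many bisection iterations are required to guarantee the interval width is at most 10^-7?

25

Initial width b − a = 2.62 − 0.619 = 2.001000.
After n steps the width is (b−a)/2^n; need (b−a)/2^n ≤ 10^-7.
So n ≥ log₂(2.001000/10^-7) = log₂(20010000.0000) ≈ 24.2542.
Hence n = 25.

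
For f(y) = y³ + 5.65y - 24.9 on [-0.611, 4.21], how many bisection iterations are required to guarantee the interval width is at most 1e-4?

16

Initial width b − a = 4.21 − -0.611 = 4.821000.
After n steps the width is (b−a)/2^n; need (b−a)/2^n ≤ 1e-4.
So n ≥ log₂(4.821000/1e-4) = log₂(48210.0000) ≈ 15.5570.
Hence n = 16.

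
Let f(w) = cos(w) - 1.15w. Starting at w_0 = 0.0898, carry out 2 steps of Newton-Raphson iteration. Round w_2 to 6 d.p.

f'(w) = -sin(w) - 1.15
w_0 = 0.089800: f = 0.892701, f' = -1.239679 → w_1 = 0.089800 - (0.892701)/(-1.239679) = 0.809906
w_1 = 0.809906: f = -0.241826, f' = -1.874222 → w_2 = 0.809906 - (-0.241826)/(-1.874222) = 0.680879

0.680879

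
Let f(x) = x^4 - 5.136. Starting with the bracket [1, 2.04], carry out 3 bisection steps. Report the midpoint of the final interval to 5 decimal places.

f(1.000000) = -4.136000, f(2.040000) = 12.182915 (opposite signs)
step 1: m = 1.520000, f(m) = 0.201948 > 0 → root in [1.000000, 1.520000]
step 2: m = 1.260000, f(m) = -2.615526 < 0 → root in [1.260000, 1.520000]
step 3: m = 1.390000, f(m) = -1.402990 < 0 → root in [1.390000, 1.520000]
Midpoint of [1.390000, 1.520000] = 1.455000

1.45500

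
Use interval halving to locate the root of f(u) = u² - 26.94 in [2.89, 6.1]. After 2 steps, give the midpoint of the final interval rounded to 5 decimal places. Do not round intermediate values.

4.89625

f(2.890000) = -18.587900, f(6.100000) = 10.270000 (opposite signs)
step 1: m = 4.495000, f(m) = -6.734975 < 0 → root in [4.495000, 6.100000]
step 2: m = 5.297500, f(m) = 1.123506 > 0 → root in [4.495000, 5.297500]
Midpoint of [4.495000, 5.297500] = 4.896250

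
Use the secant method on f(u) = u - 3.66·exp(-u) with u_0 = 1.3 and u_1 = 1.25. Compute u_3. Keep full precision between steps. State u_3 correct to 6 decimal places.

1.154217

Secant update: u_(k+1) = u_k − f(u_k)·(u_k − u_(k-1))/(f(u_k) − f(u_(k-1))).
f(u_0) = 0.302534, f(u_1) = 0.201392
u_2 = 1.250000 - (0.201392)·(1.250000 - 1.300000)/(0.201392 - (0.302534)) = 1.150440; f(u_2) = -0.007941
u_3 = 1.150440 - (-0.007941)·(1.150440 - 1.250000)/(-0.007941 - (0.201392)) = 1.154217; f(u_3) = 0.000202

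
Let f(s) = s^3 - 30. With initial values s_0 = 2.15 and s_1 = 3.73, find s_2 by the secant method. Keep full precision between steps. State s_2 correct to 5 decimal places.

2.90548

Secant update: s_(k+1) = s_k − f(s_k)·(s_k − s_(k-1))/(f(s_k) − f(s_(k-1))).
f(s_0) = -20.061625, f(s_1) = 21.895117
s_2 = 3.730000 - (21.895117)·(3.730000 - 2.150000)/(21.895117 - (-20.061625)) = 2.905477; f(s_2) = -5.472546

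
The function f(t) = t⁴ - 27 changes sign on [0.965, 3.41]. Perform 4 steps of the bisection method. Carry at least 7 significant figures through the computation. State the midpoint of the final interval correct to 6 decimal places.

2.263906

f(0.965000) = -26.132820, f(3.410000) = 108.212710 (opposite signs)
step 1: m = 2.187500, f(m) = -4.102280 < 0 → root in [2.187500, 3.410000]
step 2: m = 2.798750, f(m) = 34.355913 > 0 → root in [2.187500, 2.798750]
step 3: m = 2.493125, f(m) = 11.634582 > 0 → root in [2.187500, 2.493125]
step 4: m = 2.340313, f(m) = 2.998215 > 0 → root in [2.187500, 2.340313]
Midpoint of [2.187500, 2.340313] = 2.263906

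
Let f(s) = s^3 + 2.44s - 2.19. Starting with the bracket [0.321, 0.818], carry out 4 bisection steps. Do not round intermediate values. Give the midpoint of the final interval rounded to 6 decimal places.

0.740344

f(0.321000) = -1.373684, f(0.818000) = 0.353263 (opposite signs)
step 1: m = 0.569500, f(m) = -0.615714 < 0 → root in [0.569500, 0.818000]
step 2: m = 0.693750, f(m) = -0.163356 < 0 → root in [0.693750, 0.818000]
step 3: m = 0.755875, f(m) = 0.086202 > 0 → root in [0.693750, 0.755875]
step 4: m = 0.724812, f(m) = -0.040675 < 0 → root in [0.724812, 0.755875]
Midpoint of [0.724812, 0.755875] = 0.740344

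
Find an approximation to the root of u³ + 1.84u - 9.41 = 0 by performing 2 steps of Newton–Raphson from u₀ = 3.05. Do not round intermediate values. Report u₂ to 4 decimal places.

f'(u) = 3u² + 1.84
u_0 = 3.050000: f = 24.574625, f' = 29.747500 → u_1 = 3.050000 - (24.574625)/(29.747500) = 2.223893
u_1 = 2.223893: f = 5.680667, f' = 16.677097 → u_2 = 2.223893 - (5.680667)/(16.677097) = 1.883266

1.8833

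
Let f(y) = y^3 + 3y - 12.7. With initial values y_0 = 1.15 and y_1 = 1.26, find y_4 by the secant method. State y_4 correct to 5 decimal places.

Secant update: y_(k+1) = y_k − f(y_k)·(y_k − y_(k-1))/(f(y_k) − f(y_(k-1))).
f(y_0) = -7.729125, f(y_1) = -6.919624
y_2 = 1.260000 - (-6.919624)·(1.260000 - 1.150000)/(-6.919624 - (-7.729125)) = 2.200281; f(y_2) = 4.552929
y_3 = 2.200281 - (4.552929)·(2.200281 - 1.260000)/(4.552929 - (-6.919624)) = 1.827127; f(y_3) = -1.118952
y_4 = 1.827127 - (-1.118952)·(1.827127 - 2.200281)/(-1.118952 - (4.552929)) = 1.900743; f(y_4) = -0.130721

1.90074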